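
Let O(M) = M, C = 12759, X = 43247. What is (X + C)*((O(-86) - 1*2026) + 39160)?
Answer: 2074910288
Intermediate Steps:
(X + C)*((O(-86) - 1*2026) + 39160) = (43247 + 12759)*((-86 - 1*2026) + 39160) = 56006*((-86 - 2026) + 39160) = 56006*(-2112 + 39160) = 56006*37048 = 2074910288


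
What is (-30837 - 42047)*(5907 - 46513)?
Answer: 2959527704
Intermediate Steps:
(-30837 - 42047)*(5907 - 46513) = -72884*(-40606) = 2959527704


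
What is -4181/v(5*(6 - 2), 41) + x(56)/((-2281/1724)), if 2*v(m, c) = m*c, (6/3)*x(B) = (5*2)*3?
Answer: -20139461/935210 ≈ -21.535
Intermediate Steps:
x(B) = 15 (x(B) = ((5*2)*3)/2 = (10*3)/2 = (½)*30 = 15)
v(m, c) = c*m/2 (v(m, c) = (m*c)/2 = (c*m)/2 = c*m/2)
-4181/v(5*(6 - 2), 41) + x(56)/((-2281/1724)) = -4181*2/(205*(6 - 2)) + 15/((-2281/1724)) = -4181/((½)*41*(5*4)) + 15/((-2281*1/1724)) = -4181/((½)*41*20) + 15/(-2281/1724) = -4181/410 + 15*(-1724/2281) = -4181*1/410 - 25860/2281 = -4181/410 - 25860/2281 = -20139461/935210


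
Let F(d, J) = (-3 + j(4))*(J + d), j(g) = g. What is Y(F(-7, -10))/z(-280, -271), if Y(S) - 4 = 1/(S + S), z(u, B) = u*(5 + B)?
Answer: 27/506464 ≈ 5.3311e-5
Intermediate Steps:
F(d, J) = J + d (F(d, J) = (-3 + 4)*(J + d) = 1*(J + d) = J + d)
Y(S) = 4 + 1/(2*S) (Y(S) = 4 + 1/(S + S) = 4 + 1/(2*S))
Y(F(-7, -10))/z(-280, -271) = (4 + 1/(2*(-10 - 7)))/((-280*(5 - 271))) = (4 + (1/2)/(-17))/((-280*(-266))) = (4 + (1/2)*(-1/17))/74480 = (4 - 1/34)*(1/74480) = (135/34)*(1/74480) = 27/506464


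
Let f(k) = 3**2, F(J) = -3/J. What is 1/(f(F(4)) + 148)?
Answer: 1/157 ≈ 0.0063694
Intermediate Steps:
f(k) = 9
1/(f(F(4)) + 148) = 1/(9 + 148) = 1/157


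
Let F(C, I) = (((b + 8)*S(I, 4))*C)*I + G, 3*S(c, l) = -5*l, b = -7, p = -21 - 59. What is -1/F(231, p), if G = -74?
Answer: -1/123126 ≈ -8.1218e-6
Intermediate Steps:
p = -80
S(c, l) = -5*l/3 (S(c, l) = (-5*l)/3 = -5*l/3)
F(C, I) = -74 - 20*C*I/3 (F(C, I) = (((-7 + 8)*(-5/3*4))*C)*I - 74 = ((1*(-20/3))*C)*I - 74 = (-20*C/3)*I - 74 = -20*C*I/3 - 74 = -74 - 20*C*I/3)
-1/F(231, p) = -1/(-74 - 20/3*231*(-80)) = -1/(-74 + 123200) = -1/123126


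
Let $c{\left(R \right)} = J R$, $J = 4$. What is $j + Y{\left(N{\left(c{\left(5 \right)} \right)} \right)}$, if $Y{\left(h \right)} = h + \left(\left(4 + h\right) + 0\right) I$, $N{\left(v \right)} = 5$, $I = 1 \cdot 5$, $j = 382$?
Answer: $432$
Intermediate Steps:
$I = 5$
$c{\left(R \right)} = 4 R$
$Y{\left(h \right)} = 20 + 6 h$ ($Y{\left(h \right)} = h + \left(\left(4 + h\right) + 0\right) 5 = h + \left(4 + h\right) 5 = h + \left(20 + 5 h\right) = 20 + 6 h$)
$j + Y{\left(N{\left(c{\left(5 \right)} \right)} \right)} = 382 + \left(20 + 6 \cdot 5\right) = 382 + \left(20 + 30\right) = 382 + 50 = 432$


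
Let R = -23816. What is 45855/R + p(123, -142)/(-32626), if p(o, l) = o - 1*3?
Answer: -749461575/388510408 ≈ -1.9291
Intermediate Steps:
p(o, l) = -3 + o (p(o, l) = o - 3 = -3 + o)
45855/R + p(123, -142)/(-32626) = 45855/(-23816) + (-3 + 123)/(-32626) = 45855*(-1/23816) + 120*(-1/32626) = -45855/23816 - 60/16313 = -749461575/388510408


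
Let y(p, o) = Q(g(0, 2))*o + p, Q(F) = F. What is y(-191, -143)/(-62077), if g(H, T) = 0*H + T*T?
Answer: 763/62077 ≈ 0.012291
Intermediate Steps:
g(H, T) = T² (g(H, T) = 0 + T² = T²)
y(p, o) = p + 4*o (y(p, o) = 2²*o + p = 4*o + p = p + 4*o)
y(-191, -143)/(-62077) = (-191 + 4*(-143))/(-62077) = (-191 - 572)*(-1/62077) = -763*(-1/62077) = 763/62077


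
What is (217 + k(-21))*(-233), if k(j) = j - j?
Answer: -50561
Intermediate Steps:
k(j) = 0
(217 + k(-21))*(-233) = (217 + 0)*(-233) = 217*(-233) = -50561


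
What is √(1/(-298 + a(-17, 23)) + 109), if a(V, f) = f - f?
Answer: 9*√119498/298 ≈ 10.440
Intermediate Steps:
a(V, f) = 0
√(1/(-298 + a(-17, 23)) + 109) = √(1/(-298 + 0) + 109) = √(1/(-298) + 109) = √(-1/298 + 109) = √(32481/298) = 9*√119498/298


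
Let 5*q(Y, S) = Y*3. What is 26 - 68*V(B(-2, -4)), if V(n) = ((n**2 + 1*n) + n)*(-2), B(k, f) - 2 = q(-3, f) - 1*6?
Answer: 75586/25 ≈ 3023.4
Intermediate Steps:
q(Y, S) = 3*Y/5 (q(Y, S) = (Y*3)/5 = (3*Y)/5 = 3*Y/5)
B(k, f) = -29/5 (B(k, f) = 2 + ((3/5)*(-3) - 1*6) = 2 + (-9/5 - 6) = 2 - 39/5 = -29/5)
V(n) = -4*n - 2*n**2 (V(n) = ((n**2 + n) + n)*(-2) = ((n + n**2) + n)*(-2) = (n**2 + 2*n)*(-2) = -4*n - 2*n**2)
26 - 68*V(B(-2, -4)) = 26 - (-136)*(-29)*(2 - 29/5)/5 = 26 - (-136)*(-29)*(-19)/(5*5) = 26 - 68*(-1102/25) = 26 + 74936/25 = 75586/25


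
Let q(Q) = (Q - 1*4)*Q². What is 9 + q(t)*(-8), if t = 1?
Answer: 33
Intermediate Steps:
q(Q) = Q²*(-4 + Q) (q(Q) = (Q - 4)*Q² = (-4 + Q)*Q² = Q²*(-4 + Q))
9 + q(t)*(-8) = 9 + (1²*(-4 + 1))*(-8) = 9 + (1*(-3))*(-8) = 9 - 3*(-8) = 9 + 24 = 33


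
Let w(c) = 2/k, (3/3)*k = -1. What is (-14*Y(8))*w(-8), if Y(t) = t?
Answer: 224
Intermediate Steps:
k = -1
w(c) = -2 (w(c) = 2/(-1) = 2*(-1) = -2)
(-14*Y(8))*w(-8) = -14*8*(-2) = -112*(-2) = 224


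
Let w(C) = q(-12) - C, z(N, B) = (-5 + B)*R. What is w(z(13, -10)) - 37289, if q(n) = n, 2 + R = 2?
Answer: -37301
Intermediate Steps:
R = 0 (R = -2 + 2 = 0)
z(N, B) = 0 (z(N, B) = (-5 + B)*0 = 0)
w(C) = -12 - C
w(z(13, -10)) - 37289 = (-12 - 1*0) - 37289 = (-12 + 0) - 37289 = -12 - 37289 = -37301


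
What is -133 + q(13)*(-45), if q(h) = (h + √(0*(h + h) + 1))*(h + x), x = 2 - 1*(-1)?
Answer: -10213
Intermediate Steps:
x = 3 (x = 2 + 1 = 3)
q(h) = (1 + h)*(3 + h) (q(h) = (h + √(0*(h + h) + 1))*(h + 3) = (h + √(0*(2*h) + 1))*(3 + h) = (h + √(0 + 1))*(3 + h) = (h + √1)*(3 + h) = (h + 1)*(3 + h) = (1 + h)*(3 + h))
-133 + q(13)*(-45) = -133 + (3 + 13² + 4*13)*(-45) = -133 + (3 + 169 + 52)*(-45) = -133 + 224*(-45) = -133 - 10080 = -10213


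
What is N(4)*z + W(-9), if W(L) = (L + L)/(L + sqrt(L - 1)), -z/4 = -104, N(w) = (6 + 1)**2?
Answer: 1855106/91 + 18*I*sqrt(10)/91 ≈ 20386.0 + 0.62551*I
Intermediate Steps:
N(w) = 49 (N(w) = 7**2 = 49)
z = 416 (z = -4*(-104) = 416)
W(L) = 2*L/(L + sqrt(-1 + L)) (W(L) = (2*L)/(L + sqrt(-1 + L)) = 2*L/(L + sqrt(-1 + L)))
N(4)*z + W(-9) = 49*416 + 2*(-9)/(-9 + sqrt(-1 - 9)) = 20384 + 2*(-9)/(-9 + sqrt(-10)) = 20384 + 2*(-9)/(-9 + I*sqrt(10)) = 20384 - 18/(-9 + I*sqrt(10))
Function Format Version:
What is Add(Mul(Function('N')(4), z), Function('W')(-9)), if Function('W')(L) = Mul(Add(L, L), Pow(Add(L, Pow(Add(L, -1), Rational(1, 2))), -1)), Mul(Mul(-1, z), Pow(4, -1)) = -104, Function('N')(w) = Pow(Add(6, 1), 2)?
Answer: Add(Rational(1855106, 91), Mul(Rational(18, 91), I, Pow(10, Rational(1, 2)))) ≈ Add(20386., Mul(0.62551, I))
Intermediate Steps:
Function('N')(w) = 49 (Function('N')(w) = Pow(7, 2) = 49)
z = 416 (z = Mul(-4, -104) = 416)
Function('W')(L) = Mul(2, L, Pow(Add(L, Pow(Add(-1, L), Rational(1, 2))), -1)) (Function('W')(L) = Mul(Mul(2, L), Pow(Add(L, Pow(Add(-1, L), Rational(1, 2))), -1)) = Mul(2, L, Pow(Add(L, Pow(Add(-1, L), Rational(1, 2))), -1)))
Add(Mul(Function('N')(4), z), Function('W')(-9)) = Add(Mul(49, 416), Mul(2, -9, Pow(Add(-9, Pow(Add(-1, -9), Rational(1, 2))), -1))) = Add(20384, Mul(2, -9, Pow(Add(-9, Pow(-10, Rational(1, 2))), -1))) = Add(20384, Mul(2, -9, Pow(Add(-9, Mul(I, Pow(10, Rational(1, 2)))), -1))) = Add(20384, Mul(-18, Pow(Add(-9, Mul(I, Pow(10, Rational(1, 2)))), -1)))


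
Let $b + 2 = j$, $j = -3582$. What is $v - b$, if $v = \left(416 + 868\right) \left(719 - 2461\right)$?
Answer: $-2233144$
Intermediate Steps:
$v = -2236728$ ($v = 1284 \left(-1742\right) = -2236728$)
$b = -3584$ ($b = -2 - 3582 = -3584$)
$v - b = -2236728 - -3584 = -2236728 + 3584 = -2233144$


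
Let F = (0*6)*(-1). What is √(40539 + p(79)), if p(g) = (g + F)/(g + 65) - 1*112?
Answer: √5821567/12 ≈ 201.07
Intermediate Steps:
F = 0 (F = 0*(-1) = 0)
p(g) = -112 + g/(65 + g) (p(g) = (g + 0)/(g + 65) - 1*112 = g/(65 + g) - 112 = -112 + g/(65 + g))
√(40539 + p(79)) = √(40539 + (-7280 - 111*79)/(65 + 79)) = √(40539 + (-7280 - 8769)/144) = √(40539 + (1/144)*(-16049)) = √(40539 - 16049/144) = √(5821567/144) = √5821567/12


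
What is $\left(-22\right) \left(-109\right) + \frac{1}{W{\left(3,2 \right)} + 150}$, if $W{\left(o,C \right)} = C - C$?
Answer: $\frac{359701}{150} \approx 2398.0$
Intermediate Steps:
$W{\left(o,C \right)} = 0$
$\left(-22\right) \left(-109\right) + \frac{1}{W{\left(3,2 \right)} + 150} = \left(-22\right) \left(-109\right) + \frac{1}{0 + 150} = 2398 + \frac{1}{150} = \frac{359701}{150}$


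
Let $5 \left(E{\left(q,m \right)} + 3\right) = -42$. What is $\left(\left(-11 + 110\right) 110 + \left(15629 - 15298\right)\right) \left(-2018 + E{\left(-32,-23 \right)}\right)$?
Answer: $- \frac{113859487}{5} \approx -2.2772 \cdot 10^{7}$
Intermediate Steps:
$E{\left(q,m \right)} = - \frac{57}{5}$ ($E{\left(q,m \right)} = -3 + \frac{1}{5} \left(-42\right) = -3 - \frac{42}{5} = - \frac{57}{5}$)
$\left(\left(-11 + 110\right) 110 + \left(15629 - 15298\right)\right) \left(-2018 + E{\left(-32,-23 \right)}\right) = \left(\left(-11 + 110\right) 110 + \left(15629 - 15298\right)\right) \left(-2018 - \frac{57}{5}\right) = \left(99 \cdot 110 + 331\right) \left(- \frac{10147}{5}\right) = \left(10890 + 331\right) \left(- \frac{10147}{5}\right) = 11221 \left(- \frac{10147}{5}\right) = - \frac{113859487}{5}$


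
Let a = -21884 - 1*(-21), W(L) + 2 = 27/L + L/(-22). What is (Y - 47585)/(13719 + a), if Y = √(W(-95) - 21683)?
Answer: 47585/8144 - I*√94704627710/17020960 ≈ 5.8429 - 0.01808*I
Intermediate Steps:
W(L) = -2 + 27/L - L/22 (W(L) = -2 + (27/L + L/(-22)) = -2 + (27/L + L*(-1/22)) = -2 + (27/L - L/22) = -2 + 27/L - L/22)
a = -21863 (a = -21884 + 21 = -21863)
Y = I*√94704627710/2090 (Y = √((-2 + 27/(-95) - 1/22*(-95)) - 21683) = √((-2 + 27*(-1/95) + 95/22) - 21683) = √((-2 - 27/95 + 95/22) - 21683) = √(4251/2090 - 21683) = √(-45313219/2090) = I*√94704627710/2090 ≈ 147.24*I)
(Y - 47585)/(13719 + a) = (I*√94704627710/2090 - 47585)/(13719 - 21863) = (-47585 + I*√94704627710/2090)/(-8144) = (-47585 + I*√94704627710/2090)*(-1/8144) = 47585/8144 - I*√94704627710/17020960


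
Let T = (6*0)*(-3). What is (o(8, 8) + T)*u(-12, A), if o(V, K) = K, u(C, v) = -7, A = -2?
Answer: -56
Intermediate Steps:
T = 0 (T = 0*(-3) = 0)
(o(8, 8) + T)*u(-12, A) = (8 + 0)*(-7) = 8*(-7) = -56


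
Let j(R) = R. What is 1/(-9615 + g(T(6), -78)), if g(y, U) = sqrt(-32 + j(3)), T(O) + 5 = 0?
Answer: -9615/92448254 - I*sqrt(29)/92448254 ≈ -0.000104 - 5.8251e-8*I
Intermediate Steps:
T(O) = -5 (T(O) = -5 + 0 = -5)
g(y, U) = I*sqrt(29) (g(y, U) = sqrt(-32 + 3) = sqrt(-29) = I*sqrt(29))
1/(-9615 + g(T(6), -78)) = 1/(-9615 + I*sqrt(29))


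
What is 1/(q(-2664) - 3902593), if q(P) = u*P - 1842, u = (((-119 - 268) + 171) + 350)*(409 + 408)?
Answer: -1/295553827 ≈ -3.3835e-9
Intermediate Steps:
u = 109478 (u = ((-387 + 171) + 350)*817 = (-216 + 350)*817 = 134*817 = 109478)
q(P) = -1842 + 109478*P (q(P) = 109478*P - 1842 = -1842 + 109478*P)
1/(q(-2664) - 3902593) = 1/((-1842 + 109478*(-2664)) - 3902593) = 1/((-1842 - 291649392) - 3902593) = 1/(-291651234 - 3902593) = 1/(-295553827) = -1/295553827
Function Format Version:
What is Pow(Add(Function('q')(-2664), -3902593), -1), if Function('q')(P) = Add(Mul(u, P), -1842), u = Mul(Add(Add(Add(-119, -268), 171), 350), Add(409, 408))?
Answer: Rational(-1, 295553827) ≈ -3.3835e-9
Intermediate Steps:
u = 109478 (u = Mul(Add(Add(-387, 171), 350), 817) = Mul(Add(-216, 350), 817) = Mul(134, 817) = 109478)
Function('q')(P) = Add(-1842, Mul(109478, P)) (Function('q')(P) = Add(Mul(109478, P), -1842) = Add(-1842, Mul(109478, P)))
Pow(Add(Function('q')(-2664), -3902593), -1) = Pow(Add(Add(-1842, Mul(109478, -2664)), -3902593), -1) = Pow(Add(Add(-1842, -291649392), -3902593), -1) = Pow(Add(-291651234, -3902593), -1) = Pow(-295553827, -1) = Rational(-1, 295553827)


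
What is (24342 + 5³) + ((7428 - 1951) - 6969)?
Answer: 22975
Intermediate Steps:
(24342 + 5³) + ((7428 - 1951) - 6969) = (24342 + 125) + (5477 - 6969) = 24467 - 1492 = 22975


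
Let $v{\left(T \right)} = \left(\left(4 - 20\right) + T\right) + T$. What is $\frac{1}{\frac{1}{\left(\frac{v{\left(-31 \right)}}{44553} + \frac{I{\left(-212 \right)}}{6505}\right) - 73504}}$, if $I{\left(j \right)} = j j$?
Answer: $- \frac{7100242121306}{96605755} \approx -73497.0$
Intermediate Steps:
$I{\left(j \right)} = j^{2}$
$v{\left(T \right)} = -16 + 2 T$ ($v{\left(T \right)} = \left(-16 + T\right) + T = -16 + 2 T$)
$\frac{1}{\frac{1}{\left(\frac{v{\left(-31 \right)}}{44553} + \frac{I{\left(-212 \right)}}{6505}\right) - 73504}} = \frac{1}{\frac{1}{\left(\frac{-16 + 2 \left(-31\right)}{44553} + \frac{\left(-212\right)^{2}}{6505}\right) - 73504}} = \frac{1}{\frac{1}{\left(\left(-16 - 62\right) \frac{1}{44553} + 44944 \cdot \frac{1}{6505}\right) - 73504}} = \frac{1}{\frac{1}{\left(\left(-78\right) \frac{1}{44553} + \frac{44944}{6505}\right) - 73504}} = \frac{1}{\frac{1}{\left(- \frac{26}{14851} + \frac{44944}{6505}\right) - 73504}} = \frac{1}{\frac{1}{\frac{667294214}{96605755} - 73504}} = \frac{1}{\frac{1}{- \frac{7100242121306}{96605755}}} = \frac{1}{- \frac{96605755}{7100242121306}} = - \frac{7100242121306}{96605755}$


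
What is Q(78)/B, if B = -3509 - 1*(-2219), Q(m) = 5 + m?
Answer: -83/1290 ≈ -0.064341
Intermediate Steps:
B = -1290 (B = -3509 + 2219 = -1290)
Q(78)/B = (5 + 78)/(-1290) = 83*(-1/1290) = -83/1290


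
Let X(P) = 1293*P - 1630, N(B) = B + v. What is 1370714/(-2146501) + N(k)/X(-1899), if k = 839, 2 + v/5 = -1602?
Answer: -3352480990737/5274032377537 ≈ -0.63566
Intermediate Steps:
v = -8020 (v = -10 + 5*(-1602) = -10 - 8010 = -8020)
N(B) = -8020 + B (N(B) = B - 8020 = -8020 + B)
X(P) = -1630 + 1293*P
1370714/(-2146501) + N(k)/X(-1899) = 1370714/(-2146501) + (-8020 + 839)/(-1630 + 1293*(-1899)) = 1370714*(-1/2146501) - 7181/(-1630 - 2455407) = -1370714/2146501 - 7181/(-2457037) = -1370714/2146501 - 7181*(-1/2457037) = -1370714/2146501 + 7181/2457037 = -3352480990737/5274032377537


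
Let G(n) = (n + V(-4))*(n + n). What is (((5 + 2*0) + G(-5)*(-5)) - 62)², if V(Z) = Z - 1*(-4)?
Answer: 94249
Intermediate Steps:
V(Z) = 4 + Z (V(Z) = Z + 4 = 4 + Z)
G(n) = 2*n² (G(n) = (n + (4 - 4))*(n + n) = (n + 0)*(2*n) = n*(2*n) = 2*n²)
(((5 + 2*0) + G(-5)*(-5)) - 62)² = (((5 + 2*0) + (2*(-5)²)*(-5)) - 62)² = (((5 + 0) + (2*25)*(-5)) - 62)² = ((5 + 50*(-5)) - 62)² = ((5 - 250) - 62)² = (-245 - 62)² = (-307)² = 94249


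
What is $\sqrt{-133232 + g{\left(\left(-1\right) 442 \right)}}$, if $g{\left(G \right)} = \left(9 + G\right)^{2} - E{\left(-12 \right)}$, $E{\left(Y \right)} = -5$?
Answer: $\sqrt{54262} \approx 232.94$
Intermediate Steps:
$g{\left(G \right)} = 5 + \left(9 + G\right)^{2}$ ($g{\left(G \right)} = \left(9 + G\right)^{2} - -5 = \left(9 + G\right)^{2} + 5 = 5 + \left(9 + G\right)^{2}$)
$\sqrt{-133232 + g{\left(\left(-1\right) 442 \right)}} = \sqrt{-133232 + \left(5 + \left(9 - 442\right)^{2}\right)} = \sqrt{-133232 + \left(5 + \left(-433\right)^{2}\right)} = \sqrt{-133232 + \left(5 + 187489\right)} = \sqrt{-133232 + 187494} = \sqrt{54262}$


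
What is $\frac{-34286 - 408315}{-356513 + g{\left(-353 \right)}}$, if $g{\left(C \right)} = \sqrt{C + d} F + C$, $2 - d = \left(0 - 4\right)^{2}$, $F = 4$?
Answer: $\frac{78974624233}{63676673914} + \frac{442601 i \sqrt{367}}{31838336957} \approx 1.2402 + 0.00026631 i$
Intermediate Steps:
$d = -14$ ($d = 2 - \left(0 - 4\right)^{2} = 2 - \left(-4\right)^{2} = 2 - 16 = -14$)
$g{\left(C \right)} = C + 4 \sqrt{-14 + C}$ ($g{\left(C \right)} = \sqrt{C - 14} \cdot 4 + C = \sqrt{-14 + C} 4 + C = 4 \sqrt{-14 + C} + C = C + 4 \sqrt{-14 + C}$)
$\frac{-34286 - 408315}{-356513 + g{\left(-353 \right)}} = \frac{-34286 - 408315}{-356513 - \left(353 - 4 \sqrt{-14 - 353}\right)} = - \frac{442601}{-356513 - \left(353 - 4 \sqrt{-367}\right)} = - \frac{442601}{-356513 - \left(353 - 4 i \sqrt{367}\right)} = - \frac{442601}{-356866 + 4 i \sqrt{367}}$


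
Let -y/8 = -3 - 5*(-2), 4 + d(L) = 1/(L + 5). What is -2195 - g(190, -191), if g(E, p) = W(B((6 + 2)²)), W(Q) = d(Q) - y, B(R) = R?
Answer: -155044/69 ≈ -2247.0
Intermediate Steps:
d(L) = -4 + 1/(5 + L) (d(L) = -4 + 1/(L + 5) = -4 + 1/(5 + L))
y = -56 (y = -8*(-3 - 5*(-2)) = -8*(-3 + 10) = -8*7 = -56)
W(Q) = 56 + (-19 - 4*Q)/(5 + Q) (W(Q) = (-19 - 4*Q)/(5 + Q) - 1*(-56) = (-19 - 4*Q)/(5 + Q) + 56 = 56 + (-19 - 4*Q)/(5 + Q))
g(E, p) = 3589/69 (g(E, p) = (261 + 52*(6 + 2)²)/(5 + (6 + 2)²) = (261 + 52*8²)/(5 + 8²) = (261 + 52*64)/(5 + 64) = (261 + 3328)/69 = (1/69)*3589 = 3589/69)
-2195 - g(190, -191) = -2195 - 1*3589/69 = -2195 - 3589/69 = -155044/69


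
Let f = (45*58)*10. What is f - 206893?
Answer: -180793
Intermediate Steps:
f = 26100 (f = 2610*10 = 26100)
f - 206893 = 26100 - 206893 = -180793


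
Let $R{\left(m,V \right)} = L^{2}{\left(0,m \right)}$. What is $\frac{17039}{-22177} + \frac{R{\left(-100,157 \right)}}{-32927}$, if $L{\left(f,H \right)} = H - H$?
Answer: $- \frac{17039}{22177} \approx -0.76832$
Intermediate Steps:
$L{\left(f,H \right)} = 0$
$R{\left(m,V \right)} = 0$ ($R{\left(m,V \right)} = 0^{2} = 0$)
$\frac{17039}{-22177} + \frac{R{\left(-100,157 \right)}}{-32927} = \frac{17039}{-22177} + \frac{0}{-32927} = 17039 \left(- \frac{1}{22177}\right) + 0 \left(- \frac{1}{32927}\right) = - \frac{17039}{22177} + 0 = - \frac{17039}{22177}$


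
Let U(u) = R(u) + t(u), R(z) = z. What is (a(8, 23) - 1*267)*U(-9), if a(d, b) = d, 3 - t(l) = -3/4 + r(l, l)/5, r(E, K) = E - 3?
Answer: 14763/20 ≈ 738.15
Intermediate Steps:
r(E, K) = -3 + E
t(l) = 87/20 - l/5 (t(l) = 3 - (-3/4 + (-3 + l)/5) = 3 - (-3*¼ + (-3 + l)*(⅕)) = 3 - (-¾ + (-⅗ + l/5)) = 3 - (-27/20 + l/5) = 3 + (27/20 - l/5) = 87/20 - l/5)
U(u) = 87/20 + 4*u/5 (U(u) = u + (87/20 - u/5) = 87/20 + 4*u/5)
(a(8, 23) - 1*267)*U(-9) = (8 - 1*267)*(87/20 + (⅘)*(-9)) = (8 - 267)*(87/20 - 36/5) = -259*(-57/20) = 14763/20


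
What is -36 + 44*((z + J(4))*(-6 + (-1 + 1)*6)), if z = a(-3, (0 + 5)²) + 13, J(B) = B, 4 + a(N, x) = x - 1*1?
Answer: -9804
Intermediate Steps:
a(N, x) = -5 + x (a(N, x) = -4 + (x - 1*1) = -4 + (x - 1) = -4 + (-1 + x) = -5 + x)
z = 33 (z = (-5 + (0 + 5)²) + 13 = (-5 + 5²) + 13 = (-5 + 25) + 13 = 20 + 13 = 33)
-36 + 44*((z + J(4))*(-6 + (-1 + 1)*6)) = -36 + 44*((33 + 4)*(-6 + (-1 + 1)*6)) = -36 + 44*(37*(-6 + 0*6)) = -36 + 44*(37*(-6 + 0)) = -36 + 44*(37*(-6)) = -36 + 44*(-222) = -36 - 9768 = -9804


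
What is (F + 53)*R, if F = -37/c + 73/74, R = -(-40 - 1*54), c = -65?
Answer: 12333411/2405 ≈ 5128.2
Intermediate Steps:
R = 94 (R = -(-40 - 54) = -1*(-94) = 94)
F = 7483/4810 (F = -37/(-65) + 73/74 = -37*(-1/65) + 73*(1/74) = 37/65 + 73/74 = 7483/4810 ≈ 1.5557)
(F + 53)*R = (7483/4810 + 53)*94 = (262413/4810)*94 = 12333411/2405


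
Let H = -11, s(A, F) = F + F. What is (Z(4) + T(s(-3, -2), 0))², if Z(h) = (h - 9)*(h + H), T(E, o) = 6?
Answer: 1681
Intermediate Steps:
s(A, F) = 2*F
Z(h) = (-11 + h)*(-9 + h) (Z(h) = (h - 9)*(h - 11) = (-9 + h)*(-11 + h) = (-11 + h)*(-9 + h))
(Z(4) + T(s(-3, -2), 0))² = ((99 + 4² - 20*4) + 6)² = ((99 + 16 - 80) + 6)² = (35 + 6)² = 41² = 1681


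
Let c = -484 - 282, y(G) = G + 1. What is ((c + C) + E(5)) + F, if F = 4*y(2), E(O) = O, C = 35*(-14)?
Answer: -1239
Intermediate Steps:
C = -490
y(G) = 1 + G
c = -766
F = 12 (F = 4*(1 + 2) = 4*3 = 12)
((c + C) + E(5)) + F = ((-766 - 490) + 5) + 12 = (-1256 + 5) + 12 = -1251 + 12 = -1239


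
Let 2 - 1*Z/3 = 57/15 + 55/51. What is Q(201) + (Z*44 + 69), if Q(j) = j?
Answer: -9346/85 ≈ -109.95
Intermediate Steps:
Z = -734/85 (Z = 6 - 3*(57/15 + 55/51) = 6 - 3*(57*(1/15) + 55*(1/51)) = 6 - 3*(19/5 + 55/51) = 6 - 3*1244/255 = 6 - 1244/85 = -734/85 ≈ -8.6353)
Q(201) + (Z*44 + 69) = 201 + (-734/85*44 + 69) = 201 + (-32296/85 + 69) = 201 - 26431/85 = -9346/85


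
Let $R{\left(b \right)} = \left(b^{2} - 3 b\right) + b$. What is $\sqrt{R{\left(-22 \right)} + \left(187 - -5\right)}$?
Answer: $12 \sqrt{5} \approx 26.833$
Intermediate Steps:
$R{\left(b \right)} = b^{2} - 2 b$
$\sqrt{R{\left(-22 \right)} + \left(187 - -5\right)} = \sqrt{- 22 \left(-2 - 22\right) + \left(187 - -5\right)} = \sqrt{\left(-22\right) \left(-24\right) + \left(187 + 5\right)} = \sqrt{528 + 192} = \sqrt{720} = 12 \sqrt{5}$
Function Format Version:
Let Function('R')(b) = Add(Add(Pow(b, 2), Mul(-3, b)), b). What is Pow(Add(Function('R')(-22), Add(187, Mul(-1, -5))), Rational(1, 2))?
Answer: Mul(12, Pow(5, Rational(1, 2))) ≈ 26.833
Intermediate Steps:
Function('R')(b) = Add(Pow(b, 2), Mul(-2, b))
Pow(Add(Function('R')(-22), Add(187, Mul(-1, -5))), Rational(1, 2)) = Pow(Add(Mul(-22, Add(-2, -22)), Add(187, Mul(-1, -5))), Rational(1, 2)) = Pow(Add(Mul(-22, -24), Add(187, 5)), Rational(1, 2)) = Pow(Add(528, 192), Rational(1, 2)) = Pow(720, Rational(1, 2)) = Mul(12, Pow(5, Rational(1, 2)))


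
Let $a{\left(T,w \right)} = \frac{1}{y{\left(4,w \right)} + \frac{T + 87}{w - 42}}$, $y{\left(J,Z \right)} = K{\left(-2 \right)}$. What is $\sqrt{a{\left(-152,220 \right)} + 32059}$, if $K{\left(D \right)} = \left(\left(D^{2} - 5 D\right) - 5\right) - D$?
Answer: $\frac{\sqrt{114882128445}}{1893} \approx 179.05$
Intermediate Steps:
$K{\left(D \right)} = -5 + D^{2} - 6 D$ ($K{\left(D \right)} = \left(-5 + D^{2} - 5 D\right) - D = -5 + D^{2} - 6 D$)
$y{\left(J,Z \right)} = 11$ ($y{\left(J,Z \right)} = -5 + \left(-2\right)^{2} - -12 = -5 + 4 + 12 = 11$)
$a{\left(T,w \right)} = \frac{1}{11 + \frac{87 + T}{-42 + w}}$ ($a{\left(T,w \right)} = \frac{1}{11 + \frac{T + 87}{w - 42}} = \frac{1}{11 + \frac{87 + T}{-42 + w}}$)
$\sqrt{a{\left(-152,220 \right)} + 32059} = \sqrt{\frac{-42 + 220}{-375 - 152 + 11 \cdot 220} + 32059} = \sqrt{\frac{1}{-375 - 152 + 2420} \cdot 178 + 32059} = \sqrt{\frac{1}{1893} \cdot 178 + 32059} = \sqrt{\frac{178}{1893} + 32059} = \sqrt{\frac{60687865}{1893}} = \frac{\sqrt{114882128445}}{1893}$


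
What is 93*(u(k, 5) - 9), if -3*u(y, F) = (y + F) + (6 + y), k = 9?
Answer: -1736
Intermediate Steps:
u(y, F) = -2 - 2*y/3 - F/3 (u(y, F) = -((y + F) + (6 + y))/3 = -((F + y) + (6 + y))/3 = -(6 + F + 2*y)/3 = -2 - 2*y/3 - F/3)
93*(u(k, 5) - 9) = 93*((-2 - 2/3*9 - 1/3*5) - 9) = 93*((-2 - 6 - 5/3) - 9) = 93*(-29/3 - 9) = 93*(-56/3) = -1736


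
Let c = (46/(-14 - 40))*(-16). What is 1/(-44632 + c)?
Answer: -27/1204696 ≈ -2.2412e-5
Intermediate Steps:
c = 368/27 (c = (46/(-54))*(-16) = (46*(-1/54))*(-16) = -23/27*(-16) = 368/27 ≈ 13.630)
1/(-44632 + c) = 1/(-44632 + 368/27) = 1/(-1204696/27) = -27/1204696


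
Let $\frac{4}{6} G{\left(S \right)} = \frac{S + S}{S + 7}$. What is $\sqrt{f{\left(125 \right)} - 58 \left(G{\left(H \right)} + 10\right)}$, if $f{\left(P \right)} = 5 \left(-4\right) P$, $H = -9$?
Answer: $i \sqrt{3863} \approx 62.153 i$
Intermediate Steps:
$f{\left(P \right)} = - 20 P$
$G{\left(S \right)} = \frac{3 S}{7 + S}$ ($G{\left(S \right)} = \frac{3 \frac{S + S}{S + 7}}{2} = \frac{3 \frac{2 S}{7 + S}}{2} = \frac{3 S}{7 + S}$)
$\sqrt{f{\left(125 \right)} - 58 \left(G{\left(H \right)} + 10\right)} = \sqrt{\left(-20\right) 125 - 58 \left(3 \left(-9\right) \frac{1}{7 - 9} + 10\right)} = \sqrt{-2500 - 58 \left(3 \left(-9\right) \frac{1}{-2} + 10\right)} = \sqrt{-2500 - 58 \left(3 \left(-9\right) \left(- \frac{1}{2}\right) + 10\right)} = \sqrt{-2500 - 58 \left(\frac{27}{2} + 10\right)} = \sqrt{-2500 - 1363} = \sqrt{-3863} = i \sqrt{3863}$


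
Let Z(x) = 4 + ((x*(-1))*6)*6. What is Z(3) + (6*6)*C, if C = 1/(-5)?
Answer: -556/5 ≈ -111.20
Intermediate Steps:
C = -⅕ ≈ -0.20000
Z(x) = 4 - 36*x (Z(x) = 4 + (-x*6)*6 = 4 - 6*x*6 = 4 - 36*x)
Z(3) + (6*6)*C = (4 - 36*3) + (6*6)*(-⅕) = (4 - 108) + 36*(-⅕) = -104 - 36/5 = -556/5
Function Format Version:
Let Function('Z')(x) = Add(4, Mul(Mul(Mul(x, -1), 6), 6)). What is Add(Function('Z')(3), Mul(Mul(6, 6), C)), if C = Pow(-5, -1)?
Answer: Rational(-556, 5) ≈ -111.20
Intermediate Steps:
C = Rational(-1, 5) ≈ -0.20000
Function('Z')(x) = Add(4, Mul(-36, x)) (Function('Z')(x) = Add(4, Mul(Mul(Mul(-1, x), 6), 6)) = Add(4, Mul(Mul(-6, x), 6)) = Add(4, Mul(-36, x)))
Add(Function('Z')(3), Mul(Mul(6, 6), C)) = Add(Add(4, Mul(-36, 3)), Mul(Mul(6, 6), Rational(-1, 5))) = Add(Add(4, -108), Mul(36, Rational(-1, 5))) = Add(-104, Rational(-36, 5)) = Rational(-556, 5)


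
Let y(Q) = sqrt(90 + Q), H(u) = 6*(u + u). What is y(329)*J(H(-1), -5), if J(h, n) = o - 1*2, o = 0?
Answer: -2*sqrt(419) ≈ -40.939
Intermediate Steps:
H(u) = 12*u (H(u) = 6*(2*u) = 12*u)
J(h, n) = -2 (J(h, n) = 0 - 1*2 = 0 - 2 = -2)
y(329)*J(H(-1), -5) = sqrt(90 + 329)*(-2) = sqrt(419)*(-2) = -2*sqrt(419)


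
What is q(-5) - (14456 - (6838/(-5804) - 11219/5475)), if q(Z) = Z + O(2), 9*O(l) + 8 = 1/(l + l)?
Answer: -1378967002403/95330700 ≈ -14465.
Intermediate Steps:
O(l) = -8/9 + 1/(18*l) (O(l) = -8/9 + 1/(9*(l + l)) = -8/9 + 1/(9*((2*l))) = -8/9 + (1/(2*l))/9 = -8/9 + 1/(18*l))
q(Z) = -31/36 + Z (q(Z) = Z + (1/18)*(1 - 16*2)/2 = Z + (1/18)*(1/2)*(1 - 32) = Z + (1/18)*(1/2)*(-31) = Z - 31/36 = -31/36 + Z)
q(-5) - (14456 - (6838/(-5804) - 11219/5475)) = (-31/36 - 5) - (14456 - (6838/(-5804) - 11219/5475)) = -211/36 - (14456 - (6838*(-1/5804) - 11219*1/5475)) = -211/36 - (14456 - (-3419/2902 - 11219/5475)) = -211/36 - (14456 - 1*(-51276563/15888450)) = -211/36 - (14456 + 51276563/15888450) = -211/36 - 1*229734709763/15888450 = -211/36 - 229734709763/15888450 = -1378967002403/95330700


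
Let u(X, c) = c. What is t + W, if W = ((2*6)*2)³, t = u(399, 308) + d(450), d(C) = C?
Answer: 14582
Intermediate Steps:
t = 758 (t = 308 + 450 = 758)
W = 13824 (W = (12*2)³ = 24³ = 13824)
t + W = 758 + 13824 = 14582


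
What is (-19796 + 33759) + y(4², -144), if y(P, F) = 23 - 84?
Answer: 13902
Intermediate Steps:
y(P, F) = -61
(-19796 + 33759) + y(4², -144) = (-19796 + 33759) - 61 = 13963 - 61 = 13902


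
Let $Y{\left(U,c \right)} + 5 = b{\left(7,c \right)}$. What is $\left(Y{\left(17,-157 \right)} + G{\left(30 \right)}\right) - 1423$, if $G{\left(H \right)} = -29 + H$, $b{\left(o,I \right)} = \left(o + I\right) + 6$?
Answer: $-1571$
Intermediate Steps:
$b{\left(o,I \right)} = 6 + I + o$ ($b{\left(o,I \right)} = \left(I + o\right) + 6 = 6 + I + o$)
$Y{\left(U,c \right)} = 8 + c$ ($Y{\left(U,c \right)} = -5 + \left(6 + c + 7\right) = -5 + \left(13 + c\right) = 8 + c$)
$\left(Y{\left(17,-157 \right)} + G{\left(30 \right)}\right) - 1423 = \left(\left(8 - 157\right) + \left(-29 + 30\right)\right) - 1423 = \left(-149 + 1\right) - 1423 = -148 - 1423 = -1571$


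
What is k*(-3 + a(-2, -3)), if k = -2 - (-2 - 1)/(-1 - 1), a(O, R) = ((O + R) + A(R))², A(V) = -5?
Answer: -679/2 ≈ -339.50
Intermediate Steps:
a(O, R) = (-5 + O + R)² (a(O, R) = ((O + R) - 5)² = (-5 + O + R)²)
k = -7/2 (k = -2 - (-3)/(-2) = -2 - (-3)*(-1)/2 = -2 - 1*3/2 = -2 - 3/2 = -7/2 ≈ -3.5000)
k*(-3 + a(-2, -3)) = -7*(-3 + (-5 - 2 - 3)²)/2 = -7*(-3 + (-10)²)/2 = -7*(-3 + 100)/2 = -7/2*97 = -679/2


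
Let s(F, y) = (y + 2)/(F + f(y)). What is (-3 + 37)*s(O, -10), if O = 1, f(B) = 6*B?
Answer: 272/59 ≈ 4.6102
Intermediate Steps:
s(F, y) = (2 + y)/(F + 6*y) (s(F, y) = (y + 2)/(F + 6*y) = (2 + y)/(F + 6*y))
(-3 + 37)*s(O, -10) = (-3 + 37)*((2 - 10)/(1 + 6*(-10))) = 34*(-8/(1 - 60)) = 34*(-8/(-59)) = 34*(-1/59*(-8)) = 34*(8/59) = 272/59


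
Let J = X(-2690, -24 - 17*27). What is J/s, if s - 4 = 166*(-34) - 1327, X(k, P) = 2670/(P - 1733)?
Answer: 1335/7719436 ≈ 0.00017294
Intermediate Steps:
X(k, P) = 2670/(-1733 + P)
J = -1335/1108 (J = 2670/(-1733 + (-24 - 17*27)) = 2670/(-1733 + (-24 - 459)) = 2670/(-1733 - 483) = 2670/(-2216) = 2670*(-1/2216) = -1335/1108 ≈ -1.2049)
s = -6967 (s = 4 + (166*(-34) - 1327) = 4 + (-5644 - 1327) = 4 - 6971 = -6967)
J/s = -1335/1108/(-6967) = -1335/1108*(-1/6967) = 1335/7719436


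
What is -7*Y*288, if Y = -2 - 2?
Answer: 8064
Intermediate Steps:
Y = -4
-7*Y*288 = -7*(-4)*288 = 28*288 = 8064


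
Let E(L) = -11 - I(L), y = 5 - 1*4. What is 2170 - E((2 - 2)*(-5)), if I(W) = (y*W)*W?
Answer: 2181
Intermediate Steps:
y = 1 (y = 5 - 4 = 1)
I(W) = W² (I(W) = (1*W)*W = W*W = W²)
E(L) = -11 - L²
2170 - E((2 - 2)*(-5)) = 2170 - (-11 - ((2 - 2)*(-5))²) = 2170 - (-11 - (0*(-5))²) = 2170 - (-11 - 1*0²) = 2170 - (-11 - 1*0) = 2170 - (-11 + 0) = 2170 - 1*(-11) = 2170 + 11 = 2181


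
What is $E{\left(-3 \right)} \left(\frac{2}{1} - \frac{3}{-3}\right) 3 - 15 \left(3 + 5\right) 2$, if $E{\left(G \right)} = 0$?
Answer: $-240$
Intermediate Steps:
$E{\left(-3 \right)} \left(\frac{2}{1} - \frac{3}{-3}\right) 3 - 15 \left(3 + 5\right) 2 = 0 \left(\frac{2}{1} - \frac{3}{-3}\right) 3 - 15 \left(3 + 5\right) 2 = 0 \left(2 \cdot 1 - -1\right) 3 - 15 \cdot 8 \cdot 2 = 0 \left(2 + 1\right) 3 - 240 = 0 \cdot 3 \cdot 3 - 240 = 0 \cdot 3 - 240 = 0 - 240 = -240$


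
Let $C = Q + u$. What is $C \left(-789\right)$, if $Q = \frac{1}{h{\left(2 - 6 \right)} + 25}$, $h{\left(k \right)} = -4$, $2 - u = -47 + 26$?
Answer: $- \frac{127292}{7} \approx -18185.0$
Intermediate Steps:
$u = 23$ ($u = 2 - \left(-47 + 26\right) = 2 - -21 = 2 + 21 = 23$)
$Q = \frac{1}{21}$ ($Q = \frac{1}{-4 + 25} = \frac{1}{21} \approx 0.047619$)
$C = \frac{484}{21}$ ($C = \frac{1}{21} + 23 = \frac{484}{21} \approx 23.048$)
$C \left(-789\right) = \frac{484}{21} \left(-789\right) = - \frac{127292}{7}$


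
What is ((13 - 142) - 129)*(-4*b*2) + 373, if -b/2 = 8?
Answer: -32651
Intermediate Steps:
b = -16 (b = -2*8 = -16)
((13 - 142) - 129)*(-4*b*2) + 373 = ((13 - 142) - 129)*(-4*(-16)*2) + 373 = (-129 - 129)*(64*2) + 373 = -258*128 + 373 = -33024 + 373 = -32651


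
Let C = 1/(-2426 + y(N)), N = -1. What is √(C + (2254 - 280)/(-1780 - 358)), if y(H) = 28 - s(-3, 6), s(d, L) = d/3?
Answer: 2*I*√1516237122711/2562393 ≈ 0.9611*I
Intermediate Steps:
s(d, L) = d/3 (s(d, L) = d*(⅓) = d/3)
y(H) = 29 (y(H) = 28 - (-3)/3 = 28 - 1*(-1) = 28 + 1 = 29)
C = -1/2397 (C = 1/(-2426 + 29) = 1/(-2397) = -1/2397 ≈ -0.00041719)
√(C + (2254 - 280)/(-1780 - 358)) = √(-1/2397 + (2254 - 280)/(-1780 - 358)) = √(-1/2397 + 1974/(-2138)) = √(-1/2397 + 1974*(-1/2138)) = √(-1/2397 - 987/1069) = √(-2366908/2562393) = 2*I*√1516237122711/2562393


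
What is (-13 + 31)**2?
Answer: 324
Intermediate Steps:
(-13 + 31)**2 = 18**2 = 324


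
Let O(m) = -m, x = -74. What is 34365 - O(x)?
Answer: 34291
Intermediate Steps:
34365 - O(x) = 34365 - (-1)*(-74) = 34365 - 1*74 = 34365 - 74 = 34291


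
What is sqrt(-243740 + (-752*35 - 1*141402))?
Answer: 3*I*sqrt(45718) ≈ 641.45*I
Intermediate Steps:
sqrt(-243740 + (-752*35 - 1*141402)) = sqrt(-243740 + (-26320 - 141402)) = sqrt(-243740 - 167722) = sqrt(-411462) = 3*I*sqrt(45718)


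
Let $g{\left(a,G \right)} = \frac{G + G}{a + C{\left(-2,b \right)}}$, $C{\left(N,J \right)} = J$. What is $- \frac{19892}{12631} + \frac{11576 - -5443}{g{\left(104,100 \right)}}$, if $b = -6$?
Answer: $\frac{10531393261}{1263100} \approx 8337.7$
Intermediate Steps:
$g{\left(a,G \right)} = \frac{2 G}{-6 + a}$ ($g{\left(a,G \right)} = \frac{G + G}{a - 6} = \frac{2 G}{-6 + a}$)
$- \frac{19892}{12631} + \frac{11576 - -5443}{g{\left(104,100 \right)}} = - \frac{19892}{12631} + \frac{11576 - -5443}{2 \cdot 100 \frac{1}{-6 + 104}} = \left(-19892\right) \frac{1}{12631} + \frac{11576 + 5443}{2 \cdot 100 \cdot \frac{1}{98}} = - \frac{19892}{12631} + \frac{17019}{2 \cdot 100 \cdot \frac{1}{98}} = - \frac{19892}{12631} + \frac{17019}{\frac{100}{49}} = - \frac{19892}{12631} + 17019 \cdot \frac{49}{100} = - \frac{19892}{12631} + \frac{833931}{100} = \frac{10531393261}{1263100}$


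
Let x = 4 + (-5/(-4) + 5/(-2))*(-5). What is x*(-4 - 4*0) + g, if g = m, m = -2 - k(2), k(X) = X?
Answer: -45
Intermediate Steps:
x = 41/4 (x = 4 + (-5*(-1/4) + 5*(-1/2))*(-5) = 4 + (5/4 - 5/2)*(-5) = 4 - 5/4*(-5) = 4 + 25/4 = 41/4 ≈ 10.250)
m = -4 (m = -2 - 1*2 = -2 - 2 = -4)
g = -4
x*(-4 - 4*0) + g = 41*(-4 - 4*0)/4 - 4 = 41*(-4 + 0)/4 - 4 = (41/4)*(-4) - 4 = -41 - 4 = -45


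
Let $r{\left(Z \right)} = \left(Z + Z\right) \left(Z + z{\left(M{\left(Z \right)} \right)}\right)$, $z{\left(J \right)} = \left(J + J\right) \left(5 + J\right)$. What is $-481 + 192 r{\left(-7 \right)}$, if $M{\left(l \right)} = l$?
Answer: $-56929$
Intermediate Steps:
$z{\left(J \right)} = 2 J \left(5 + J\right)$
$r{\left(Z \right)} = 2 Z \left(Z + 2 Z \left(5 + Z\right)\right)$ ($r{\left(Z \right)} = \left(Z + Z\right) \left(Z + 2 Z \left(5 + Z\right)\right) = 2 Z \left(Z + 2 Z \left(5 + Z\right)\right)$)
$-481 + 192 r{\left(-7 \right)} = -481 + 192 \left(-7\right)^{2} \left(22 + 4 \left(-7\right)\right) = -481 + 192 \cdot 49 \left(22 - 28\right) = -481 + 192 \cdot 49 \left(-6\right) = -481 + 192 \left(-294\right) = -481 - 56448 = -56929$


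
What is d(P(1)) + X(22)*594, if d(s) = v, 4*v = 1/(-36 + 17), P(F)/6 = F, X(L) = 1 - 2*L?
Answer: -1941193/76 ≈ -25542.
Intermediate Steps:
P(F) = 6*F
v = -1/76 (v = 1/(4*(-36 + 17)) = (¼)/(-19) = (¼)*(-1/19) = -1/76 ≈ -0.013158)
d(s) = -1/76
d(P(1)) + X(22)*594 = -1/76 + (1 - 2*22)*594 = -1/76 + (1 - 44)*594 = -1/76 - 43*594 = -1/76 - 25542 = -1941193/76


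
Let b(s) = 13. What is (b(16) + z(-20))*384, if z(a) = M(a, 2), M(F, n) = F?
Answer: -2688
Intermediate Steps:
z(a) = a
(b(16) + z(-20))*384 = (13 - 20)*384 = -7*384 = -2688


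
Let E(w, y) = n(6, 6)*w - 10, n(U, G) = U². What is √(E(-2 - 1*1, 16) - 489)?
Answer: I*√607 ≈ 24.637*I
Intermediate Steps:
E(w, y) = -10 + 36*w (E(w, y) = 6²*w - 10 = 36*w - 10 = -10 + 36*w)
√(E(-2 - 1*1, 16) - 489) = √((-10 + 36*(-2 - 1*1)) - 489) = √((-10 + 36*(-2 - 1)) - 489) = √((-10 + 36*(-3)) - 489) = √((-10 - 108) - 489) = √(-118 - 489) = √(-607) = I*√607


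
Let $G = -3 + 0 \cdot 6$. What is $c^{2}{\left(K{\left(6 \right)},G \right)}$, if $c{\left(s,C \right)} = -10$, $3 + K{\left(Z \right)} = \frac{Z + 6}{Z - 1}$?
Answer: $100$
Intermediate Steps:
$G = -3$ ($G = -3 + 0 = -3$)
$K{\left(Z \right)} = -3 + \frac{6 + Z}{-1 + Z}$ ($K{\left(Z \right)} = -3 + \frac{Z + 6}{Z - 1} = -3 + \frac{6 + Z}{-1 + Z}$)
$c^{2}{\left(K{\left(6 \right)},G \right)} = \left(-10\right)^{2} = 100$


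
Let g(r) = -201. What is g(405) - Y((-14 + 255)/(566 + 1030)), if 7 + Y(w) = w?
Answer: -309865/1596 ≈ -194.15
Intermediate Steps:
Y(w) = -7 + w
g(405) - Y((-14 + 255)/(566 + 1030)) = -201 - (-7 + (-14 + 255)/(566 + 1030)) = -201 - (-7 + 241/1596) = -201 - 1*(-10931/1596) = -201 + 10931/1596 = -309865/1596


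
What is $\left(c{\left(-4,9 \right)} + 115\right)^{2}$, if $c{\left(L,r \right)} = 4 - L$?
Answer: $15129$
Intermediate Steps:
$\left(c{\left(-4,9 \right)} + 115\right)^{2} = \left(\left(4 - -4\right) + 115\right)^{2} = \left(\left(4 + 4\right) + 115\right)^{2} = \left(8 + 115\right)^{2} = 123^{2} = 15129$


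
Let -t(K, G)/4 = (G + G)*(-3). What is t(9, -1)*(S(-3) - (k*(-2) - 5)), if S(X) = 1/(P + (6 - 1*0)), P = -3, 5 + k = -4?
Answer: 304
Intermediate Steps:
k = -9 (k = -5 - 4 = -9)
S(X) = ⅓ (S(X) = 1/(-3 + (6 - 1*0)) = 1/(-3 + (6 + 0)) = 1/(-3 + 6) = 1/3 = ⅓)
t(K, G) = 24*G (t(K, G) = -4*(G + G)*(-3) = -4*2*G*(-3) = -(-24)*G = 24*G)
t(9, -1)*(S(-3) - (k*(-2) - 5)) = (24*(-1))*(⅓ - (-9*(-2) - 5)) = -24*(⅓ - (18 - 5)) = -24*(⅓ - 1*13) = -24*(⅓ - 13) = -24*(-38/3) = 304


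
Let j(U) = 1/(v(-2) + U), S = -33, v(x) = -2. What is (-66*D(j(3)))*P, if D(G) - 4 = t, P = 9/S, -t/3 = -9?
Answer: 558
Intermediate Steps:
t = 27 (t = -3*(-9) = 27)
P = -3/11 (P = 9/(-33) = 9*(-1/33) = -3/11 ≈ -0.27273)
j(U) = 1/(-2 + U)
D(G) = 31 (D(G) = 4 + 27 = 31)
(-66*D(j(3)))*P = -66*31*(-3/11) = -2046*(-3/11) = 558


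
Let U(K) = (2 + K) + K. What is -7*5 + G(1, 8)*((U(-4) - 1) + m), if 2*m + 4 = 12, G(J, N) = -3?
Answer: -26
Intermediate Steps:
U(K) = 2 + 2*K
m = 4 (m = -2 + (½)*12 = -2 + 6 = 4)
-7*5 + G(1, 8)*((U(-4) - 1) + m) = -7*5 - 3*(((2 + 2*(-4)) - 1) + 4) = -35 - 3*(((2 - 8) - 1) + 4) = -35 - 3*((-6 - 1) + 4) = -35 - 3*(-7 + 4) = -35 - 3*(-3) = -35 + 9 = -26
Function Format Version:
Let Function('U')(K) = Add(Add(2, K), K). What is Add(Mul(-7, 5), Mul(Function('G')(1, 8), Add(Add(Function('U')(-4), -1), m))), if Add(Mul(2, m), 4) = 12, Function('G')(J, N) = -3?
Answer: -26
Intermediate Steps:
Function('U')(K) = Add(2, Mul(2, K))
m = 4 (m = Add(-2, Mul(Rational(1, 2), 12)) = Add(-2, 6) = 4)
Add(Mul(-7, 5), Mul(Function('G')(1, 8), Add(Add(Function('U')(-4), -1), m))) = Add(Mul(-7, 5), Mul(-3, Add(Add(Add(2, Mul(2, -4)), -1), 4))) = Add(-35, Mul(-3, Add(Add(Add(2, -8), -1), 4))) = Add(-35, Mul(-3, Add(Add(-6, -1), 4))) = Add(-35, Mul(-3, Add(-7, 4))) = Add(-35, Mul(-3, -3)) = Add(-35, 9) = -26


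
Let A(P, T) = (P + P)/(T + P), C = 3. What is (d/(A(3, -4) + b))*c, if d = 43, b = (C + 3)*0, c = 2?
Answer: -43/3 ≈ -14.333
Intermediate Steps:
b = 0 (b = (3 + 3)*0 = 6*0 = 0)
A(P, T) = 2*P/(P + T) (A(P, T) = (2*P)/(P + T) = 2*P/(P + T))
(d/(A(3, -4) + b))*c = (43/(2*3/(3 - 4) + 0))*2 = (43/(2*3/(-1) + 0))*2 = (43/(2*3*(-1) + 0))*2 = (43/(-6 + 0))*2 = (43/(-6))*2 = -⅙*43*2 = -43/6*2 = -43/3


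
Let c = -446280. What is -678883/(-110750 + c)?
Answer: 678883/557030 ≈ 1.2188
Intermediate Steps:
-678883/(-110750 + c) = -678883/(-110750 - 446280) = -678883/(-557030) = -678883*(-1/557030) = 678883/557030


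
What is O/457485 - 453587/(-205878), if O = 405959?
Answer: 32343030633/10465121870 ≈ 3.0906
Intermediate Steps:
O/457485 - 453587/(-205878) = 405959/457485 - 453587/(-205878) = 405959*(1/457485) - 453587*(-1/205878) = 405959/457485 + 453587/205878 = 32343030633/10465121870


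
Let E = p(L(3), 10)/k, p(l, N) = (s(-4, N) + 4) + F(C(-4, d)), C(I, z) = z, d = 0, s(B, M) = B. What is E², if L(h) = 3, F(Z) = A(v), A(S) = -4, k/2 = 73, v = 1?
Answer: 4/5329 ≈ 0.00075061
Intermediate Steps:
k = 146 (k = 2*73 = 146)
F(Z) = -4
p(l, N) = -4 (p(l, N) = (-4 + 4) - 4 = 0 - 4 = -4)
E = -2/73 (E = -4/146 = -4*1/146 = -2/73 ≈ -0.027397)
E² = (-2/73)² = 4/5329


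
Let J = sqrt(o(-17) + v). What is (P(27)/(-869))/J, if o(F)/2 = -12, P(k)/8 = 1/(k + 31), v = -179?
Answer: 4*I*sqrt(203)/5115803 ≈ 1.114e-5*I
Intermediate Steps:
P(k) = 8/(31 + k) (P(k) = 8/(k + 31) = 8/(31 + k))
o(F) = -24 (o(F) = 2*(-12) = -24)
J = I*sqrt(203) (J = sqrt(-24 - 179) = sqrt(-203) = I*sqrt(203) ≈ 14.248*I)
(P(27)/(-869))/J = ((8/(31 + 27))/(-869))/((I*sqrt(203))) = ((8/58)*(-1/869))*(-I*sqrt(203)/203) = ((8*(1/58))*(-1/869))*(-I*sqrt(203)/203) = ((4/29)*(-1/869))*(-I*sqrt(203)/203) = -(-4)*I*sqrt(203)/5115803 = 4*I*sqrt(203)/5115803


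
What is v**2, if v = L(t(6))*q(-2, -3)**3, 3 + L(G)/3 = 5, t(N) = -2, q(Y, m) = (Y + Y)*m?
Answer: 107495424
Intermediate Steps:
q(Y, m) = 2*Y*m (q(Y, m) = (2*Y)*m = 2*Y*m)
L(G) = 6 (L(G) = -9 + 3*5 = -9 + 15 = 6)
v = 10368 (v = 6*(2*(-2)*(-3))**3 = 6*12**3 = 6*1728 = 10368)
v**2 = 10368**2 = 107495424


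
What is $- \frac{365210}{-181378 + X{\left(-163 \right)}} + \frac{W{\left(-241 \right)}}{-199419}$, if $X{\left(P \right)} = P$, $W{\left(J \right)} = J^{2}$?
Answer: $\frac{62285730169}{36202724679} \approx 1.7205$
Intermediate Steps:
$- \frac{365210}{-181378 + X{\left(-163 \right)}} + \frac{W{\left(-241 \right)}}{-199419} = - \frac{365210}{-181378 - 163} + \frac{\left(-241\right)^{2}}{-199419} = - \frac{365210}{-181541} + 58081 \left(- \frac{1}{199419}\right) = \left(-365210\right) \left(- \frac{1}{181541}\right) - \frac{58081}{199419} = \frac{365210}{181541} - \frac{58081}{199419} = \frac{62285730169}{36202724679}$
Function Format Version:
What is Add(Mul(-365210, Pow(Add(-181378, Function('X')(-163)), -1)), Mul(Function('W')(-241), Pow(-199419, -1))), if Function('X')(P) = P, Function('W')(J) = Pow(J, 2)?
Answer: Rational(62285730169, 36202724679) ≈ 1.7205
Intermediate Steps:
Add(Mul(-365210, Pow(Add(-181378, Function('X')(-163)), -1)), Mul(Function('W')(-241), Pow(-199419, -1))) = Add(Mul(-365210, Pow(Add(-181378, -163), -1)), Mul(Pow(-241, 2), Pow(-199419, -1))) = Add(Mul(-365210, Pow(-181541, -1)), Mul(58081, Rational(-1, 199419))) = Add(Mul(-365210, Rational(-1, 181541)), Rational(-58081, 199419)) = Add(Rational(365210, 181541), Rational(-58081, 199419)) = Rational(62285730169, 36202724679)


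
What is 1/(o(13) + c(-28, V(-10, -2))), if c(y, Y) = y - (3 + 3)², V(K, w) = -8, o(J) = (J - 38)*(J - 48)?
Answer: 1/811 ≈ 0.0012330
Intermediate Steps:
o(J) = (-48 + J)*(-38 + J) (o(J) = (-38 + J)*(-48 + J) = (-48 + J)*(-38 + J))
c(y, Y) = -36 + y (c(y, Y) = y - 1*6² = y - 1*36 = y - 36 = -36 + y)
1/(o(13) + c(-28, V(-10, -2))) = 1/((1824 + 13² - 86*13) + (-36 - 28)) = 1/((1824 + 169 - 1118) - 64) = 1/(875 - 64) = 1/811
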